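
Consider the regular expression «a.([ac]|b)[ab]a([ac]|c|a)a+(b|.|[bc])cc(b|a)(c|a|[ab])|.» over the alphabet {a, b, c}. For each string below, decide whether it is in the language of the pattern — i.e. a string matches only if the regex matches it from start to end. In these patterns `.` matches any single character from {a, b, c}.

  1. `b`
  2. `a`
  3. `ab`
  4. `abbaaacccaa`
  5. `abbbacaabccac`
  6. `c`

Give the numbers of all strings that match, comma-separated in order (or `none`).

1, 2, 5, 6

1 → match
2 → match
3 → no match
4 → no match
5 → match
6 → match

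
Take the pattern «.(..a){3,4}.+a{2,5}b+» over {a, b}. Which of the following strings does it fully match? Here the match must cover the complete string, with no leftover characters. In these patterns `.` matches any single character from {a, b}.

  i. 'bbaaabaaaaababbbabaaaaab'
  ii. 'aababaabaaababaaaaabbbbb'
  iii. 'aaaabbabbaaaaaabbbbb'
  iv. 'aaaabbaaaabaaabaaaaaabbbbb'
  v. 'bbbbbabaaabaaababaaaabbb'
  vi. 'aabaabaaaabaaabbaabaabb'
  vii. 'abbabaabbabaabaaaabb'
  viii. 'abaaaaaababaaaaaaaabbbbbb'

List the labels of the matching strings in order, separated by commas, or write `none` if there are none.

i → match
ii → match
iii → match
iv → match
v → no match
vi → match
vii → match
viii → match

i, ii, iii, iv, vi, vii, viii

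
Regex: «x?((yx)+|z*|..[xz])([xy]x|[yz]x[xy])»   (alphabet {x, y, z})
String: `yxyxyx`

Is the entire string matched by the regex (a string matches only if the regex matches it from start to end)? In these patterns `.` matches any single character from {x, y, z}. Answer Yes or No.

Yes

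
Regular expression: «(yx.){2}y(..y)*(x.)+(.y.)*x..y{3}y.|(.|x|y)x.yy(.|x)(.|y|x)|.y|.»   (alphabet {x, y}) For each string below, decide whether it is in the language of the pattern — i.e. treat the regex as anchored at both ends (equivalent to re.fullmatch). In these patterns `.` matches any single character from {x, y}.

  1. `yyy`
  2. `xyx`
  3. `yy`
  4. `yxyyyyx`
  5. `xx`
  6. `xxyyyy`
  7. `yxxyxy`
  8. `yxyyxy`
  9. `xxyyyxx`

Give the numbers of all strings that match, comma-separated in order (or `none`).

3, 4, 9

1 → no match
2 → no match
3 → match
4 → match
5 → no match
6 → no match
7 → no match
8 → no match
9 → match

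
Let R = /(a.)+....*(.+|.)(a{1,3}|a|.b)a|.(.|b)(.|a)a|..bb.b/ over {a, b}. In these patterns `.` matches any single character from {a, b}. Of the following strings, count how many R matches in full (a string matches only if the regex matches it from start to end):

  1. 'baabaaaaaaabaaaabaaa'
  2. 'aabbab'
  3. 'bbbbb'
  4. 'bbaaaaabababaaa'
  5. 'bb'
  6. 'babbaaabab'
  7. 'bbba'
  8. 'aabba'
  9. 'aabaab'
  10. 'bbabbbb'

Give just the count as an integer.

2

1 → no match
2 → match
3 → no match
4 → no match
5 → no match
6 → no match
7 → match
8 → no match
9 → no match
10 → no match
Total matched: 2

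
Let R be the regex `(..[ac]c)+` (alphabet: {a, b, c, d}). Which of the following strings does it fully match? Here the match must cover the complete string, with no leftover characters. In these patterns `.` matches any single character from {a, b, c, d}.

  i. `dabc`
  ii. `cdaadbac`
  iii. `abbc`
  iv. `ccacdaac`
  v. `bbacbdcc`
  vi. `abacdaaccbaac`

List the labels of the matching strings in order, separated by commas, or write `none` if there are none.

i → no match
ii → no match
iii → no match
iv → match
v → match
vi → no match

iv, v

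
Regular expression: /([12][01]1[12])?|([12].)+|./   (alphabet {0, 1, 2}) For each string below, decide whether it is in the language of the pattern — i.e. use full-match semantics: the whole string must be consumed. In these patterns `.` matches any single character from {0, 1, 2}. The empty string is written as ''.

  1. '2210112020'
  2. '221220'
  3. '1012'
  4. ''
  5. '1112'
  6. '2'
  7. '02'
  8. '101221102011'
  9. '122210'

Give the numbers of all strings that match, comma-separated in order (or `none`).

1 → match
2 → match
3 → match
4 → match
5 → match
6 → match
7 → no match
8 → match
9 → match

1, 2, 3, 4, 5, 6, 8, 9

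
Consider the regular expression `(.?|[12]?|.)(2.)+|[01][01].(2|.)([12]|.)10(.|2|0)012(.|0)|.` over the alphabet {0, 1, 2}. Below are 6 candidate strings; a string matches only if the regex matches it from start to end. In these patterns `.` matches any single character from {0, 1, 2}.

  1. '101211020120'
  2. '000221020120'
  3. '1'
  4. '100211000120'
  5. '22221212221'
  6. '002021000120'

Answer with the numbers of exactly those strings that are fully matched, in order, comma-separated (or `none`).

1, 2, 3, 4, 5, 6

1 → match
2 → match
3 → match
4 → match
5 → match
6 → match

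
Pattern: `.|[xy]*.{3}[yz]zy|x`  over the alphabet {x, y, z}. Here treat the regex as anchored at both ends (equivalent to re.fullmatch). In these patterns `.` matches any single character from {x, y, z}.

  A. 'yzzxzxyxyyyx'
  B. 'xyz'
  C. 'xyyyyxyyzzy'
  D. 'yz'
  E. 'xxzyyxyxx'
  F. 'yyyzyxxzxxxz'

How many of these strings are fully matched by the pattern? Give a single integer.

1

A → no match
B → no match
C → match
D → no match
E → no match
F → no match
Total matched: 1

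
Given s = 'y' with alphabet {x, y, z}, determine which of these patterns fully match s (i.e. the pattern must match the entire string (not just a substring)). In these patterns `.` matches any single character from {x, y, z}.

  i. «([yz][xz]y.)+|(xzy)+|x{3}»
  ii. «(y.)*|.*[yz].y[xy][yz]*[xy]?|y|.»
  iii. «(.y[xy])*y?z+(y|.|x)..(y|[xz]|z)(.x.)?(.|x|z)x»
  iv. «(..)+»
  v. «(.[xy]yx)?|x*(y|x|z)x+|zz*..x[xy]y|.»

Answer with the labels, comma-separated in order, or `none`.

ii, v

i → no match
ii → match
iii → no match — must end with 'x'
iv → no match
v → match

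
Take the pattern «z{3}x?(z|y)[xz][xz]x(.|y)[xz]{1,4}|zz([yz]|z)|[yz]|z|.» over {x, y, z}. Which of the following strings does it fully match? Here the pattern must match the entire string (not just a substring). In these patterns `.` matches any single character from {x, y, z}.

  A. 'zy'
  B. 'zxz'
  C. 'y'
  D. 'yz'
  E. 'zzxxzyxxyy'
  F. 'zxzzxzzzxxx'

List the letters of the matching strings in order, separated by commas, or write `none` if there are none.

C

A. 'zy' → no match
B. 'zxz' → no match
C. 'y' → match
D. 'yz' → no match
E. 'zzxxzyxxyy' → no match
F. 'zxzzxzzzxxx' → no match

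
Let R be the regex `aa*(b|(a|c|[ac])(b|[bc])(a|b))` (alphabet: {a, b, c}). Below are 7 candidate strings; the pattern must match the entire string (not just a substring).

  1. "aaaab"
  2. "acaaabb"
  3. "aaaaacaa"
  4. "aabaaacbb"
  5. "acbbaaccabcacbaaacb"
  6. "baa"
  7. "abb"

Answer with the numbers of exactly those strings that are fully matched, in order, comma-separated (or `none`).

1

1 → match
2 → no match
3 → no match
4 → no match
5 → no match
6 → no match — must start with "a"
7 → no match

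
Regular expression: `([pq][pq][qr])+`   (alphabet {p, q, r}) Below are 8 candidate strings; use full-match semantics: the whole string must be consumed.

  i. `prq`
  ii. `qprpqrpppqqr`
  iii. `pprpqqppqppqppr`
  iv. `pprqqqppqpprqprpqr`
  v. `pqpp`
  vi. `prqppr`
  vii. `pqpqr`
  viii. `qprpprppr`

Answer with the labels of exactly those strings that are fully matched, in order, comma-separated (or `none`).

i → no match
ii → no match
iii → match
iv → match
v → no match
vi → no match
vii → no match
viii → match

iii, iv, viii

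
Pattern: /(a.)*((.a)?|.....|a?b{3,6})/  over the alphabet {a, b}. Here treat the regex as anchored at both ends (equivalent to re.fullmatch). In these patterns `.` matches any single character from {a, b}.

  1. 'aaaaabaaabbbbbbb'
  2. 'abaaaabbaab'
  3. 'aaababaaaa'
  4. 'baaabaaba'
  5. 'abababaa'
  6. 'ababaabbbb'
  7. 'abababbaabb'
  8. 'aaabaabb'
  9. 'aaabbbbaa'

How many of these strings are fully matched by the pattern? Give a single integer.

1 → match
2 → match
3 → match
4 → no match
5 → match
6 → match
7 → match
8 → no match
9 → match
Total matched: 7

7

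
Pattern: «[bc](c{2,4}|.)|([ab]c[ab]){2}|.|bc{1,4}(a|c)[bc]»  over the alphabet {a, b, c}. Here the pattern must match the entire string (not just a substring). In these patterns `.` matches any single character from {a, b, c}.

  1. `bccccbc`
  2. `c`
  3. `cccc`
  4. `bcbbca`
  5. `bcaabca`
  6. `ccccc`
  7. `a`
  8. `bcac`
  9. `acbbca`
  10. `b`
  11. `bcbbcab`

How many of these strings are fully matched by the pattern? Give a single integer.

1 → no match
2 → match
3 → match
4 → match
5 → no match
6 → match
7 → match
8 → match
9 → match
10 → match
11 → no match
Total matched: 8

8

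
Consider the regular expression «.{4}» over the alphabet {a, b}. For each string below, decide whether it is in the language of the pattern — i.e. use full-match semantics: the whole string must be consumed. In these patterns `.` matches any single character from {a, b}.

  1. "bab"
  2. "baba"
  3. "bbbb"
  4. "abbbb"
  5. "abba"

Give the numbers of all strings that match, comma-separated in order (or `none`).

1 → no match
2 → match
3 → match
4 → no match
5 → match

2, 3, 5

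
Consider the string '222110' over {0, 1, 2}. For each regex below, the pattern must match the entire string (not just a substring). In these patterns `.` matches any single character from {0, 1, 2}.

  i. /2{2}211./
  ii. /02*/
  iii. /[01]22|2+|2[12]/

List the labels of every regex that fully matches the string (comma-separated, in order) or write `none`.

i

i → match
ii → no match — must start with '0'
iii → no match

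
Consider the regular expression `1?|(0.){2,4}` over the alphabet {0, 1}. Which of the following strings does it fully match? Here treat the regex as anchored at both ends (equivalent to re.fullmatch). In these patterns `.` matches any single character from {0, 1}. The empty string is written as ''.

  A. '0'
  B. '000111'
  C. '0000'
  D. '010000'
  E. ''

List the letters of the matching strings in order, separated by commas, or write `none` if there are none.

A → no match
B → no match
C → match
D → match
E → match

C, D, E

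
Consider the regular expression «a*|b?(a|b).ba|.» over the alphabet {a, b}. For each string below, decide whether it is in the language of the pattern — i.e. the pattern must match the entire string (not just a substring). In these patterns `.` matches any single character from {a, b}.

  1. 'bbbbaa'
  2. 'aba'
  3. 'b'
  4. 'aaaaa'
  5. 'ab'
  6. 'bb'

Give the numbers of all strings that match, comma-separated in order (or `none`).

3, 4

1. 'bbbbaa' → no match
2. 'aba' → no match
3. 'b' → match
4. 'aaaaa' → match
5. 'ab' → no match
6. 'bb' → no match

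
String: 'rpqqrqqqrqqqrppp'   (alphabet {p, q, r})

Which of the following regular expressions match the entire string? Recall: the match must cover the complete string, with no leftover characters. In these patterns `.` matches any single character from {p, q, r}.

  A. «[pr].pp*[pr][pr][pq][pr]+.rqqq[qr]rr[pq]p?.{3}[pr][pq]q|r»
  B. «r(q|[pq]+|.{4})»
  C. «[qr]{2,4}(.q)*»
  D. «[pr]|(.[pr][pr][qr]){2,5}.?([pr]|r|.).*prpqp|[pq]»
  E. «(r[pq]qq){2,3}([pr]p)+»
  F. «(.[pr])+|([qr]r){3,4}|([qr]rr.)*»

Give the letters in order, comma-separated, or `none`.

E

A → no match
B → no match
C → no match
D → no match
E → match
F → no match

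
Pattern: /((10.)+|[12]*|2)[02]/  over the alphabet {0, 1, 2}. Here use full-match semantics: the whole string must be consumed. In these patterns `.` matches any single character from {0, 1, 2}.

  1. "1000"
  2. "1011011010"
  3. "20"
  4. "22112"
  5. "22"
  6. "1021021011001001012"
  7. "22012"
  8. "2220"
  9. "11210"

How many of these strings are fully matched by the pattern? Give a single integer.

8

1 → match
2 → match
3 → match
4 → match
5 → match
6 → match
7 → no match
8 → match
9 → match
Total matched: 8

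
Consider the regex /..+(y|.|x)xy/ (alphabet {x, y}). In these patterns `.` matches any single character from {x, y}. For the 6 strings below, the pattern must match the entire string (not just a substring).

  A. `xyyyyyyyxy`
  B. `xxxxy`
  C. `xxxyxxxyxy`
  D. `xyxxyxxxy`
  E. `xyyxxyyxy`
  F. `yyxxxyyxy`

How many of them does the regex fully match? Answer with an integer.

A → match
B → match
C → match
D → match
E → match
F → match
Total matched: 6

6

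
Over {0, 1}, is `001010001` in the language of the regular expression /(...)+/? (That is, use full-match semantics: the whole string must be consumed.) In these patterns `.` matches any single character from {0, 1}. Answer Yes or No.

Yes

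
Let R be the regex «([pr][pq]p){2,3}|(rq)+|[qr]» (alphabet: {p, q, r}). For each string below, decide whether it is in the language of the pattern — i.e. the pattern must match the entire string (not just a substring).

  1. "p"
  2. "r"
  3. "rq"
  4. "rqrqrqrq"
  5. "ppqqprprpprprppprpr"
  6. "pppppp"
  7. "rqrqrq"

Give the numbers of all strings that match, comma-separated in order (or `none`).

2, 3, 4, 6, 7

1 → no match
2 → match
3 → match
4 → match
5 → no match
6 → match
7 → match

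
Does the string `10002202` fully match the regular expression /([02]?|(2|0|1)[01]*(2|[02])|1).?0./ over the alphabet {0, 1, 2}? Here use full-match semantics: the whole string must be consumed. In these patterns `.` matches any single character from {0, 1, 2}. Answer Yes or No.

Yes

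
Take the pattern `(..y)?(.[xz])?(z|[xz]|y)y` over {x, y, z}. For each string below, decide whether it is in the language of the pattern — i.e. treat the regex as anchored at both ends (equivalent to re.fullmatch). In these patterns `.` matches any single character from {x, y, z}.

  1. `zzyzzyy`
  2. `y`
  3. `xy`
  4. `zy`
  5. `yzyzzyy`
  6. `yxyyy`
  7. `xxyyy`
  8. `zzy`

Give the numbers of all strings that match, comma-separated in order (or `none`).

1, 3, 4, 5, 6, 7

1 → match
2 → no match
3 → match
4 → match
5 → match
6 → match
7 → match
8 → no match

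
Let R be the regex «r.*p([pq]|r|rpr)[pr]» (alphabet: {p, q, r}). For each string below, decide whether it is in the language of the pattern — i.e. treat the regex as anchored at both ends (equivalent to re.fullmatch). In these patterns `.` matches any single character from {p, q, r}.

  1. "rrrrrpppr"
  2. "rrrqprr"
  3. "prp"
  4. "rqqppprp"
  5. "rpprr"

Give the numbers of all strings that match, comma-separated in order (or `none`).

1 → match
2 → match
3 → no match — must start with "r"
4 → match
5 → match

1, 2, 4, 5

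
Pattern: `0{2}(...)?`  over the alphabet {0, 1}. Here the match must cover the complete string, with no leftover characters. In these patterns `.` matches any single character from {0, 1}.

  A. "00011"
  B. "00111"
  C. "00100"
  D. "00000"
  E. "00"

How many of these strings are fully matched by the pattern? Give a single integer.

5

A → match
B → match
C → match
D → match
E → match
Total matched: 5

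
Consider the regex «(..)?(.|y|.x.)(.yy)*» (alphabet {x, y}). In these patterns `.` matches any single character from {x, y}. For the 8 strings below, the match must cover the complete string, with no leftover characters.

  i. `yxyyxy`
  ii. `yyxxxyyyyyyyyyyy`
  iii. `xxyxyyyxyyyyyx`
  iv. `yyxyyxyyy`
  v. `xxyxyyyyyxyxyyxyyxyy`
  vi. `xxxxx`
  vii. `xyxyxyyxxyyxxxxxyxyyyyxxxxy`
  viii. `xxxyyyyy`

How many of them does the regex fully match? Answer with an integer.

i → no match
ii → no match
iii → no match
iv → no match
v → no match
vi → match
vii → no match
viii → no match
Total matched: 1

1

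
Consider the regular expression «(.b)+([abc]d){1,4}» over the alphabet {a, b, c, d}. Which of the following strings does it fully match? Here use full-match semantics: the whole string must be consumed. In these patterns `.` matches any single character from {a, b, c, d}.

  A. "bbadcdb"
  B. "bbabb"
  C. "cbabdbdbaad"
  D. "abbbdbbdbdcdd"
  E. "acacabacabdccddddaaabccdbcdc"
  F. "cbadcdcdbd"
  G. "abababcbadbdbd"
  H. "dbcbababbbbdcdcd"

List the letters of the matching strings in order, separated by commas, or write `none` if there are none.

F, G, H

A → no match — must end with "d"
B → no match — must end with "d"
C → no match
D → no match
E → no match — must end with "d"
F → match
G → match
H → match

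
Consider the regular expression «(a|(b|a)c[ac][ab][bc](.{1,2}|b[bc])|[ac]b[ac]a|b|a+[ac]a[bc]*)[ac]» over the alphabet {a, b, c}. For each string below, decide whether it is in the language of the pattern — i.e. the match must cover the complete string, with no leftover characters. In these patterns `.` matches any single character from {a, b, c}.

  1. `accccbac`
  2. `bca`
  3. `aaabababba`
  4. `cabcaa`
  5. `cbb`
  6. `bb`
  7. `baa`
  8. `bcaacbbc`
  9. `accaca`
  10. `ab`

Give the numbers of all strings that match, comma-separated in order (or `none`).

8

1 → no match
2 → no match
3 → no match
4 → no match
5 → no match
6 → no match
7 → no match
8 → match
9 → no match
10 → no match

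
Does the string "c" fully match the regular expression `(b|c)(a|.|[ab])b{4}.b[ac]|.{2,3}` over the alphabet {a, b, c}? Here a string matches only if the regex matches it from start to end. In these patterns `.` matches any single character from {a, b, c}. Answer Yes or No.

No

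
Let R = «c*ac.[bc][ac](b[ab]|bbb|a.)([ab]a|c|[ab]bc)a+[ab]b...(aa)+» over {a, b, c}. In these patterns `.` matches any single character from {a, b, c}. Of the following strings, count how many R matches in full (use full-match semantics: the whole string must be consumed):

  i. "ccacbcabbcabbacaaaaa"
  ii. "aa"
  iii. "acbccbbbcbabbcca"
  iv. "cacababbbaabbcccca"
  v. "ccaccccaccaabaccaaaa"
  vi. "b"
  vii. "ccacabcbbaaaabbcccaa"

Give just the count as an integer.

i → match
ii → no match
iii → no match — must end with "aa"
iv → no match — must end with "aa"
v → match
vi → no match — must end with "aa"
vii → match
Total matched: 3

3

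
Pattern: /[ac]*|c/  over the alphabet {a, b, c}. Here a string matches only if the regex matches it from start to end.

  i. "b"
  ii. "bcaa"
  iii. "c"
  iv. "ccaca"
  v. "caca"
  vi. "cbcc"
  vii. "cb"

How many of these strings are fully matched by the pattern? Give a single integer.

3

i. "b" → no match
ii. "bcaa" → no match
iii. "c" → match
iv. "ccaca" → match
v. "caca" → match
vi. "cbcc" → no match
vii. "cb" → no match
Total matched: 3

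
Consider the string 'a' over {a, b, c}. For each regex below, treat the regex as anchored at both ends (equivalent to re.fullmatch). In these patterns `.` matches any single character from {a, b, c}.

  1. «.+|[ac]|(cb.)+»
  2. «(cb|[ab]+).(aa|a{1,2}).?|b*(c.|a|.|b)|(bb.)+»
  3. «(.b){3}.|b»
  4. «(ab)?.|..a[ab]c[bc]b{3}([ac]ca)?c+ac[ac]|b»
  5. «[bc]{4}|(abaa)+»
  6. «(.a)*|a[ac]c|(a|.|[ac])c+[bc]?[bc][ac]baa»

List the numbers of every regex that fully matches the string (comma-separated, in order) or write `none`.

1 → match
2 → match
3 → no match
4 → match
5 → no match
6 → no match

1, 2, 4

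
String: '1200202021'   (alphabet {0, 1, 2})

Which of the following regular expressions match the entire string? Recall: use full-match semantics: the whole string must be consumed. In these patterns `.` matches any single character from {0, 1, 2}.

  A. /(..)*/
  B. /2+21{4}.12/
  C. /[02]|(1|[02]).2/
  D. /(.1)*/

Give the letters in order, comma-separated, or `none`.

A → match
B → no match — must start with '2'
C → no match
D → no match

A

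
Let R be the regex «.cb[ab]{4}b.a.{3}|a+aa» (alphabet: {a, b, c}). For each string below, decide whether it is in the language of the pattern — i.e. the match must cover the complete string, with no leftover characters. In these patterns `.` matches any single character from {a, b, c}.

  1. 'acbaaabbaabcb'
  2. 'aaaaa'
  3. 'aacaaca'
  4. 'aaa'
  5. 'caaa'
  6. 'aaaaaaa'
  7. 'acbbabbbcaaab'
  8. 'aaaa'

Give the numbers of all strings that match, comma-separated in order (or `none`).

1 → match
2 → match
3 → no match
4 → match
5 → no match
6 → match
7 → match
8 → match

1, 2, 4, 6, 7, 8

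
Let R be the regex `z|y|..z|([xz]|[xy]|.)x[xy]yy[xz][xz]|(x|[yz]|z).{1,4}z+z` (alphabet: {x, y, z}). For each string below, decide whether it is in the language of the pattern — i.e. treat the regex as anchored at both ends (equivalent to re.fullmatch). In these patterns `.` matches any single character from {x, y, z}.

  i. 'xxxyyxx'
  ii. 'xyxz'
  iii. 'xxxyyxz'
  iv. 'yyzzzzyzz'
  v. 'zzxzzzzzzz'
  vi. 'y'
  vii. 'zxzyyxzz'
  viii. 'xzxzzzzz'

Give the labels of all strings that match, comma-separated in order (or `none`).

i, iii, v, vi, viii

i. 'xxxyyxx' → match
ii. 'xyxz' → no match
iii. 'xxxyyxz' → match
iv. 'yyzzzzyzz' → no match
v. 'zzxzzzzzzz' → match
vi. 'y' → match
vii. 'zxzyyxzz' → no match
viii. 'xzxzzzzz' → match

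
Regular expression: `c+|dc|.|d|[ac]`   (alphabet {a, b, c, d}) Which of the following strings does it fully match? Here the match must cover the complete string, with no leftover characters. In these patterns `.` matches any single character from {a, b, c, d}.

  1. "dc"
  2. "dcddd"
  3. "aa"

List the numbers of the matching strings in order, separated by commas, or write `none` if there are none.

1 → match
2 → no match
3 → no match

1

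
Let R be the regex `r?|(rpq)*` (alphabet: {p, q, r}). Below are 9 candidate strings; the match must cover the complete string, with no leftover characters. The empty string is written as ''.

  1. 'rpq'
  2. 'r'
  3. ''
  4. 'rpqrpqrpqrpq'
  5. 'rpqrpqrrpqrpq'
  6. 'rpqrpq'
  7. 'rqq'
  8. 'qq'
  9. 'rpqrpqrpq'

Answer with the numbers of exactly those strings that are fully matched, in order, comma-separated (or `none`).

1, 2, 3, 4, 6, 9

1. 'rpq' → match
2. 'r' → match
3. '' → match
4. 'rpqrpqrpqrpq' → match
5 → no match
6. 'rpqrpq' → match
7. 'rqq' → no match
8. 'qq' → no match
9. 'rpqrpqrpq' → match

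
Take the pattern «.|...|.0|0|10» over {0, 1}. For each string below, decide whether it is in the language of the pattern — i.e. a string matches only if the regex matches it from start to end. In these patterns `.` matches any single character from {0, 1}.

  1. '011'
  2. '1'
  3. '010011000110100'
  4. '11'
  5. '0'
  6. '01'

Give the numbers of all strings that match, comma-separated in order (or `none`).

1. '011' → match
2. '1' → match
3 → no match
4. '11' → no match
5. '0' → match
6. '01' → no match

1, 2, 5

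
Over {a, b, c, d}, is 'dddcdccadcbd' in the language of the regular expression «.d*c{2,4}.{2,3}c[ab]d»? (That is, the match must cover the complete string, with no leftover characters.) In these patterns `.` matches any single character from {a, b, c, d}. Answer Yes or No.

No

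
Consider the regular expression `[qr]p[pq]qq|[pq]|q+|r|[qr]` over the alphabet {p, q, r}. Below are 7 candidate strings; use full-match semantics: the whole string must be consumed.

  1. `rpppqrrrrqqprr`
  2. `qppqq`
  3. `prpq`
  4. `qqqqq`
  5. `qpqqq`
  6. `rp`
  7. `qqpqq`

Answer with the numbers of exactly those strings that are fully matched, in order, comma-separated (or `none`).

2, 4, 5

1 → no match
2 → match
3 → no match
4 → match
5 → match
6 → no match
7 → no match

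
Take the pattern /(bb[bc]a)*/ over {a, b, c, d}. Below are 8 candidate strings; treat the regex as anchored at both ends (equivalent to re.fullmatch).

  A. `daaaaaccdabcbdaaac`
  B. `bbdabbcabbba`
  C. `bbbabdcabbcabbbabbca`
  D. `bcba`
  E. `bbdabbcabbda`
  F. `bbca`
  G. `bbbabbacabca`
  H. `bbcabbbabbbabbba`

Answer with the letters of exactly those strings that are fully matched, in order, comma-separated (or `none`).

A → no match
B → no match
C → no match
D → no match
E → no match
F → match
G → no match
H → match

F, H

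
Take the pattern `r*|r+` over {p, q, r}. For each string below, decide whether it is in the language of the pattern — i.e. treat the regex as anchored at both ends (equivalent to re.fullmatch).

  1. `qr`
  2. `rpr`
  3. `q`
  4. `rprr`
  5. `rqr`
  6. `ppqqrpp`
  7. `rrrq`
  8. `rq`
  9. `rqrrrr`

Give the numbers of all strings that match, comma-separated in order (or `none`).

none

1 → no match
2 → no match
3 → no match
4 → no match
5 → no match
6 → no match
7 → no match
8 → no match
9 → no match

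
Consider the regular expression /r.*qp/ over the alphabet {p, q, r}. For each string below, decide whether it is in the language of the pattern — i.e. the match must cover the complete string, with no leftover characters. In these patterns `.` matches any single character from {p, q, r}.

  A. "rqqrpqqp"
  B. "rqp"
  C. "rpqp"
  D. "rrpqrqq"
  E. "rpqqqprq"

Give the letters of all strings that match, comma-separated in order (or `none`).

A → match
B → match
C → match
D → no match — must end with "qp"
E → no match — must end with "qp"

A, B, C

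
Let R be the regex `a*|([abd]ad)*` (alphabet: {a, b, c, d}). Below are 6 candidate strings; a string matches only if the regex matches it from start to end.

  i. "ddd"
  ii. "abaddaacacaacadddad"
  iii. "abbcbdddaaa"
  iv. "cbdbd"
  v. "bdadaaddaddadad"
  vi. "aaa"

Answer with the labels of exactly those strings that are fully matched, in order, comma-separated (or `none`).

i → no match
ii → no match
iii → no match
iv → no match
v → no match
vi → match

vi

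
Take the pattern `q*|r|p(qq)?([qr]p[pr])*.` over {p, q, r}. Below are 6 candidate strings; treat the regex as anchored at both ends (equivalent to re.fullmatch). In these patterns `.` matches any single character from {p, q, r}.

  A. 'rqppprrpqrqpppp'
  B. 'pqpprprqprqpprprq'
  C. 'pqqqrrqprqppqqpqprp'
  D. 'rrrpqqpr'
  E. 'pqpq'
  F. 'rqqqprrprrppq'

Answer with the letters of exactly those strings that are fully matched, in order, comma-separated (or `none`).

B

A → no match
B → match
C → no match
D → no match
E → no match
F → no match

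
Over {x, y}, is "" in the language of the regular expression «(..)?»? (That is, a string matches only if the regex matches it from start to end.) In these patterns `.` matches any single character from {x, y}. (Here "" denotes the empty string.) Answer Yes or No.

Yes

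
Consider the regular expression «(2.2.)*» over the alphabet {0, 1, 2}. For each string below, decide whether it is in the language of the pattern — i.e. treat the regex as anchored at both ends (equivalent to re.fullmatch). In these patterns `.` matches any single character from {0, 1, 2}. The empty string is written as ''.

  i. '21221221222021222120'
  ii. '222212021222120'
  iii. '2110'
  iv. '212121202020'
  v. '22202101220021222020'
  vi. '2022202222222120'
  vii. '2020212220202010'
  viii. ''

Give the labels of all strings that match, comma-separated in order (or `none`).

i → no match
ii → no match
iii → no match
iv → match
v → no match
vi → match
vii → no match
viii → match

iv, vi, viii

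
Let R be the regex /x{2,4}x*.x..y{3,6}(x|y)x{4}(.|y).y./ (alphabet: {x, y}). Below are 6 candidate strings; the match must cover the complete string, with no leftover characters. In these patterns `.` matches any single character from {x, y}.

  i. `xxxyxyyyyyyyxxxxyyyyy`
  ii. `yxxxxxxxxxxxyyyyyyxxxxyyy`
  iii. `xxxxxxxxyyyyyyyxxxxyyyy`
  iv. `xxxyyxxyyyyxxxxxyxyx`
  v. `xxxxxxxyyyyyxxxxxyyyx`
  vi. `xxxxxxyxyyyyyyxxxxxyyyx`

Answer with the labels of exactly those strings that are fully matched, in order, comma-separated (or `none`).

iii, v, vi

i → no match
ii → no match — must start with `x`
iii → match
iv → no match
v → match
vi → match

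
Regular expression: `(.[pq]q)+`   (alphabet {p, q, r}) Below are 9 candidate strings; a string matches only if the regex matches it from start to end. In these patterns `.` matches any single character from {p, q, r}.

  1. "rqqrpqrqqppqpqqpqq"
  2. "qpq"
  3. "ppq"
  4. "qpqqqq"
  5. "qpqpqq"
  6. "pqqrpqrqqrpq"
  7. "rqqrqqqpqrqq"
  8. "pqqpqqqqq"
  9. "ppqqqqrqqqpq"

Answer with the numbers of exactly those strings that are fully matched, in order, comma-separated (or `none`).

1 → match
2 → match
3 → match
4 → match
5 → match
6 → match
7 → match
8 → match
9 → match

1, 2, 3, 4, 5, 6, 7, 8, 9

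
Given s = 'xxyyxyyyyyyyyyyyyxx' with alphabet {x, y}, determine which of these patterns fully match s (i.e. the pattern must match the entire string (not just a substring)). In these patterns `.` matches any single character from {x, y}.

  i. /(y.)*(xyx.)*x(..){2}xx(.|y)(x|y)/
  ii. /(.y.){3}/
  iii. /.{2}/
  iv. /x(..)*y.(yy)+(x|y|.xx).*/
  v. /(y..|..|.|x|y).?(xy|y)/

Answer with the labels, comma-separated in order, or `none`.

i → no match
ii → no match
iii → no match
iv → match
v → no match

iv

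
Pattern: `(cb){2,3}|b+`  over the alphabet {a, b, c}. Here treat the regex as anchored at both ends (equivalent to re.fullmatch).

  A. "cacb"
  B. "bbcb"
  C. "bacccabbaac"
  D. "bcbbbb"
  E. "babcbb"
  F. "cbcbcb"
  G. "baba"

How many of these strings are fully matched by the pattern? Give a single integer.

1

A → no match
B → no match
C → no match
D → no match
E → no match
F → match
G → no match
Total matched: 1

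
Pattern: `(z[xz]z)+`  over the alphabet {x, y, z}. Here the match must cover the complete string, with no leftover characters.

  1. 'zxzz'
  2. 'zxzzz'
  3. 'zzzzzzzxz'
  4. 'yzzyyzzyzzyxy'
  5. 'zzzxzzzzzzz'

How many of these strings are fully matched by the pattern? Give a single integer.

1 → no match
2 → no match
3 → match
4 → no match — must start with 'z'
5 → no match
Total matched: 1

1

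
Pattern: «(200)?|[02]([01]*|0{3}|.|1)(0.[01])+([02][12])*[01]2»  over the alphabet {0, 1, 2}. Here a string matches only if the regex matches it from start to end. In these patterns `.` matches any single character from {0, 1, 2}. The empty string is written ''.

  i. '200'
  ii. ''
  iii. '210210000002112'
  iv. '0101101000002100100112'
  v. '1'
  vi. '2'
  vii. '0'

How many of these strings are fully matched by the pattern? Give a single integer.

i → match
ii → match
iii → match
iv → match
v → no match
vi → no match
vii → no match
Total matched: 4

4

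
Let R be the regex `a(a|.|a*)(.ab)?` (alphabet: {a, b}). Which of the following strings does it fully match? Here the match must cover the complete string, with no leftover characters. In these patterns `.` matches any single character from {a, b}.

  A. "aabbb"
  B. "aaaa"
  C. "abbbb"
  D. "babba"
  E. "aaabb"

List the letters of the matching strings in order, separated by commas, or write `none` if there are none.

B

A → no match
B → match
C → no match
D → no match — must start with "a"
E → no match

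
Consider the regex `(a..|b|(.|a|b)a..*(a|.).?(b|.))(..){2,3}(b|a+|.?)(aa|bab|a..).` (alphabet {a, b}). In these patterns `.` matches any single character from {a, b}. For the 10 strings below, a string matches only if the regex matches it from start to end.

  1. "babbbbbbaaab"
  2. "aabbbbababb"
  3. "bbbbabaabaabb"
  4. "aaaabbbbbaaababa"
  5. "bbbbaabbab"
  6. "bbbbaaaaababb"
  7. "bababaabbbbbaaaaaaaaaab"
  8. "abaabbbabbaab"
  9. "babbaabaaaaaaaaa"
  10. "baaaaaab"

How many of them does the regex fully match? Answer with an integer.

1 → match
2 → match
3 → no match
4 → match
5 → no match
6 → match
7 → match
8 → match
9 → match
10 → match
Total matched: 8

8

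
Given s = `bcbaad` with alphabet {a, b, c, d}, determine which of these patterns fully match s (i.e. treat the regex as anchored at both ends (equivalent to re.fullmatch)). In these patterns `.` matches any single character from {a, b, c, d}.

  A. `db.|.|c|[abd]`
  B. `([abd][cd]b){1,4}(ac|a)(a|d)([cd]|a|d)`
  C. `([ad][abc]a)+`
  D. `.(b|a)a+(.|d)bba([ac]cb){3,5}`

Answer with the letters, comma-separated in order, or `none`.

B

A → no match
B → match
C → no match — must end with `a`
D → no match — must end with `cb`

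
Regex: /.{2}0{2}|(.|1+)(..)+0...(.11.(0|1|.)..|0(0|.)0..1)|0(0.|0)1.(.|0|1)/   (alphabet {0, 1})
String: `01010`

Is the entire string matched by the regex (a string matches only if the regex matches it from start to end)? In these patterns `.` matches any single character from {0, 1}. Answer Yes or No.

No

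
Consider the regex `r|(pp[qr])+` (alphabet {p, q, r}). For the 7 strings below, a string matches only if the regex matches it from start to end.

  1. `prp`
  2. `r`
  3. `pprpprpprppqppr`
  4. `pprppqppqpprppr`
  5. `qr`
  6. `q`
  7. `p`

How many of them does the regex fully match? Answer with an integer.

1 → no match
2 → match
3 → match
4 → match
5 → no match
6 → no match
7 → no match
Total matched: 3

3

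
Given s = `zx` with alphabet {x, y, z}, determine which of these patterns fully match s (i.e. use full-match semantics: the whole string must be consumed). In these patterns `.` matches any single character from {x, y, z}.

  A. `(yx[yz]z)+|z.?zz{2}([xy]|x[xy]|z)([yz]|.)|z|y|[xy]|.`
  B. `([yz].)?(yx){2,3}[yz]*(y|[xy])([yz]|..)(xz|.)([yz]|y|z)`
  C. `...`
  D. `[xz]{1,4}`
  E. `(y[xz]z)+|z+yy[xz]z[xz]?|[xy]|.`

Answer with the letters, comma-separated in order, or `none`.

D

A → no match
B → no match
C → no match
D → match
E → no match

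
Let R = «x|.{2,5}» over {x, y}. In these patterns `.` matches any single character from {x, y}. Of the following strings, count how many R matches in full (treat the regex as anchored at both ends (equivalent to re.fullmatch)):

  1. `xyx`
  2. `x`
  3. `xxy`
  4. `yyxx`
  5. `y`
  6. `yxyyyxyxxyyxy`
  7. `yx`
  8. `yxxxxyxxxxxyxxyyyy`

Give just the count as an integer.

1. `xyx` → match
2. `x` → match
3. `xxy` → match
4. `yyxx` → match
5. `y` → no match
6 → no match
7. `yx` → match
8 → no match
Total matched: 5

5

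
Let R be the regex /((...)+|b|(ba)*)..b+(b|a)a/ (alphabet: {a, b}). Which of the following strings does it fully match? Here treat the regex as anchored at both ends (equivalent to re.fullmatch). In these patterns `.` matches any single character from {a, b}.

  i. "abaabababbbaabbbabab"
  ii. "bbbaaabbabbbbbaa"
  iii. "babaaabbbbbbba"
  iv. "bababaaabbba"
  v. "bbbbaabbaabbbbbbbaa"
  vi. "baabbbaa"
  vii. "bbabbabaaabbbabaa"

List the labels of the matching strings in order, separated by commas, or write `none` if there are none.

i → no match — must end with "a"
ii → match
iii → match
iv → match
v → match
vi → match
vii → match

ii, iii, iv, v, vi, vii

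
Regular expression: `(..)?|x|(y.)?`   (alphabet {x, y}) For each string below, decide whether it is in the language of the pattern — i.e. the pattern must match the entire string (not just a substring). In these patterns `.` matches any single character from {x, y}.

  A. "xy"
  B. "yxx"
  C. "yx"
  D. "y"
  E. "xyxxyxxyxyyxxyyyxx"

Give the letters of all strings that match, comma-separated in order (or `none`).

A → match
B → no match
C → match
D → no match
E → no match

A, C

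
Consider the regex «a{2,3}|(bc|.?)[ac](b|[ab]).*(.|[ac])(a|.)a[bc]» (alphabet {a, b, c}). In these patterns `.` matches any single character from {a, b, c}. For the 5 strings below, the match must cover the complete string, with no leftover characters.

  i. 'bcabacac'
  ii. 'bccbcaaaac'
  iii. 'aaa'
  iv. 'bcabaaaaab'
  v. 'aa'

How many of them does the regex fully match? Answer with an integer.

i → match
ii → match
iii → match
iv → match
v → match
Total matched: 5

5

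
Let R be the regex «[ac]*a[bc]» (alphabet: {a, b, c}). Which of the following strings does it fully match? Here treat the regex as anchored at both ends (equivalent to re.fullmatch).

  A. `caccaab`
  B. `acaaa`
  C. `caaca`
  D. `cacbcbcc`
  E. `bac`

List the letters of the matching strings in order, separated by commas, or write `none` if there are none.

A. `caccaab` → match
B. `acaaa` → no match
C. `caaca` → no match
D. `cacbcbcc` → no match
E. `bac` → no match

A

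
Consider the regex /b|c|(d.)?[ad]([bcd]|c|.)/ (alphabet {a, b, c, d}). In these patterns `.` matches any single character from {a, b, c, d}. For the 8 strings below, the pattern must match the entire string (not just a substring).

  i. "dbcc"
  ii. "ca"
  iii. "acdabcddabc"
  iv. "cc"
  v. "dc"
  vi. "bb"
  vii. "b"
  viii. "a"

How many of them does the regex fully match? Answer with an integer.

i. "dbcc" → no match
ii. "ca" → no match
iii. "acdabcddabc" → no match
iv. "cc" → no match
v. "dc" → match
vi. "bb" → no match
vii. "b" → match
viii. "a" → no match
Total matched: 2

2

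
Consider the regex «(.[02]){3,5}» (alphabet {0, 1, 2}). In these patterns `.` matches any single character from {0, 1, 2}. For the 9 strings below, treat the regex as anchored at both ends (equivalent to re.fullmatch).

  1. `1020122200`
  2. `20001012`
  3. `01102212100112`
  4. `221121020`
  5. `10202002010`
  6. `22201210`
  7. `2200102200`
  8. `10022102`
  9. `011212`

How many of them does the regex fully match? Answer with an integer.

4

1 → match
2 → match
3 → no match
4 → no match
5 → no match
6 → match
7 → match
8 → no match
9 → no match
Total matched: 4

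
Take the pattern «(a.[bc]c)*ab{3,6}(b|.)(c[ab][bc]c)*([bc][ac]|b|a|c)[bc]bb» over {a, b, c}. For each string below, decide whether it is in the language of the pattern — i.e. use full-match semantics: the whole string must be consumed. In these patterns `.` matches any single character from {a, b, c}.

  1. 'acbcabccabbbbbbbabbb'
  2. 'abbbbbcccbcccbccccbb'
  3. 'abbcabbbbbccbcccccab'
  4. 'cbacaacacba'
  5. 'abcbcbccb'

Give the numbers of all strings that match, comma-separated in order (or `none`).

1 → match
2 → no match
3 → no match — must end with 'bb'
4 → no match — must end with 'bb'
5 → no match — must end with 'bb'

1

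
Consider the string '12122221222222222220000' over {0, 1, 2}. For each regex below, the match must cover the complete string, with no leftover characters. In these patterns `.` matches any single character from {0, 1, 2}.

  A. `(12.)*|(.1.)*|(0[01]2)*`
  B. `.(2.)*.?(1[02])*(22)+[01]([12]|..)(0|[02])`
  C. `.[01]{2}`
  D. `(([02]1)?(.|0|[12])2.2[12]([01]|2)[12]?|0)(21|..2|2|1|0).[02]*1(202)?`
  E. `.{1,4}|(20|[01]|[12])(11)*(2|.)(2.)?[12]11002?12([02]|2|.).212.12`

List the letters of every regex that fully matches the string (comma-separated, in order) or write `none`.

A → no match
B → match
C → no match
D → no match
E → no match

B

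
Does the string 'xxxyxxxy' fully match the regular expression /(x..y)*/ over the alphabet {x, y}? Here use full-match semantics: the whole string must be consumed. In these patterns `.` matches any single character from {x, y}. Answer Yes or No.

Yes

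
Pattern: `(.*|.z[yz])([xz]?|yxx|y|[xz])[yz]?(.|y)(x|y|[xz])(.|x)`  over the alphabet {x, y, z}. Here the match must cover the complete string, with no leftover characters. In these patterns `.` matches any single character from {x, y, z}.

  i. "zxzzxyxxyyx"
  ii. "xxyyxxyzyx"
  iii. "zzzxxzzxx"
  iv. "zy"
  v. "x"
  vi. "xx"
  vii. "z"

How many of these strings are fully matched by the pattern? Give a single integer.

i → match
ii → match
iii → match
iv → no match
v → no match
vi → no match
vii → no match
Total matched: 3

3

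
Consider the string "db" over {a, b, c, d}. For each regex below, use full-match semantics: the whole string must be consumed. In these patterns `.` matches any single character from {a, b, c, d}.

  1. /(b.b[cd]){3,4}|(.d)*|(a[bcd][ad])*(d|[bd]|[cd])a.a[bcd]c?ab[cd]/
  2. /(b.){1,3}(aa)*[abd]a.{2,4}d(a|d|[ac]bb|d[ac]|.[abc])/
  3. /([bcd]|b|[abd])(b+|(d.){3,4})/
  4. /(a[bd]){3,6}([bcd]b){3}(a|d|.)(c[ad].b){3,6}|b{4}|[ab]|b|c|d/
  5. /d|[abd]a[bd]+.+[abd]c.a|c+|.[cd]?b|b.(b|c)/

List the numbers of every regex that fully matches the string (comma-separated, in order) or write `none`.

3, 5

1 → no match
2 → no match — must start with "b"
3 → match
4 → no match
5 → match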